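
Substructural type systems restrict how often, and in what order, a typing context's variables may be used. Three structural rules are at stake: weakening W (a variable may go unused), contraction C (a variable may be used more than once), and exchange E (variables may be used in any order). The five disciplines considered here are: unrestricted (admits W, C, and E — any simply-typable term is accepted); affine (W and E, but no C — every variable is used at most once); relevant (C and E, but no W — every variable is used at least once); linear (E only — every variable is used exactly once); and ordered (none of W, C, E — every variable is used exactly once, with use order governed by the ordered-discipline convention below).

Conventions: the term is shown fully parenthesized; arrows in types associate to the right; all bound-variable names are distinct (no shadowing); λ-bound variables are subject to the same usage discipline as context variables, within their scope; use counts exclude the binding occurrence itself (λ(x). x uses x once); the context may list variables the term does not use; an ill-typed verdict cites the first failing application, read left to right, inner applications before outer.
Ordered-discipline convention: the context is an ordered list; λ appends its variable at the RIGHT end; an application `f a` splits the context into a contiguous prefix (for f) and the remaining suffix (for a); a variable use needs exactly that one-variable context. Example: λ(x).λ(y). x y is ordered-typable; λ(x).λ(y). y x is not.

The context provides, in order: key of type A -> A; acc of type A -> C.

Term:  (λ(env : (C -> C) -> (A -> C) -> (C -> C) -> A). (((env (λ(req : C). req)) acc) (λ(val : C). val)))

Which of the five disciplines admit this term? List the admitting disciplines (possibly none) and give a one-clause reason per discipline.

admitted by: affine, unrestricted
usage: key=0, acc=1, env (bound)=1, req (bound)=1, val (bound)=1
uses in reading order: env, req, acc, val
typing: the term checks, with type ((C -> C) -> (A -> C) -> (C -> C) -> A) -> A
ordered: ✗ — key left unused
linear: ✗ — key left unused
affine: ✓ — key, acc, env, req, val: no repeats, contraction unneeded
relevant: ✗ — key left unused
unrestricted: ✓ — simply typable at ((C -> C) -> (A -> C) -> (C -> C) -> A) -> A; W, C, E all held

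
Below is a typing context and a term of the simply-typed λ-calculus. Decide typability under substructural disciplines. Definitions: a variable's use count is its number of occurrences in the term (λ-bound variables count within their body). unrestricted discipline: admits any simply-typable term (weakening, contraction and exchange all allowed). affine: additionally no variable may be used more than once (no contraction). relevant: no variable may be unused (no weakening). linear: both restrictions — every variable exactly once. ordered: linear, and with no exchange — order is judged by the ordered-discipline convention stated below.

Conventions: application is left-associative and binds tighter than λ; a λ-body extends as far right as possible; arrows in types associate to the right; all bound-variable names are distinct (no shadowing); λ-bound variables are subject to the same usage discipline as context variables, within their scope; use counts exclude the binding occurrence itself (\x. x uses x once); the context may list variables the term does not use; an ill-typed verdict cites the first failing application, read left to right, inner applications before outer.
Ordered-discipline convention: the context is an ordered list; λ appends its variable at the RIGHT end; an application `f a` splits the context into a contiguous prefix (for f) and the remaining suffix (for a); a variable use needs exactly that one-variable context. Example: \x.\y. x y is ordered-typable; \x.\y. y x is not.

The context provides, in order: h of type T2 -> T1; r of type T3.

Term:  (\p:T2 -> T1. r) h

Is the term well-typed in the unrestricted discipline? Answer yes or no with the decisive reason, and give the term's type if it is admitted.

yes — well-typed at T3; no restrictions here; term : T3
counts: h ×1; r ×1; p (bound) ×0
left-to-right use order: r, h
typing: well-typed at T3
per-discipline verdicts: ordered ✗; linear ✗; affine ✓; relevant ✗; unrestricted ✓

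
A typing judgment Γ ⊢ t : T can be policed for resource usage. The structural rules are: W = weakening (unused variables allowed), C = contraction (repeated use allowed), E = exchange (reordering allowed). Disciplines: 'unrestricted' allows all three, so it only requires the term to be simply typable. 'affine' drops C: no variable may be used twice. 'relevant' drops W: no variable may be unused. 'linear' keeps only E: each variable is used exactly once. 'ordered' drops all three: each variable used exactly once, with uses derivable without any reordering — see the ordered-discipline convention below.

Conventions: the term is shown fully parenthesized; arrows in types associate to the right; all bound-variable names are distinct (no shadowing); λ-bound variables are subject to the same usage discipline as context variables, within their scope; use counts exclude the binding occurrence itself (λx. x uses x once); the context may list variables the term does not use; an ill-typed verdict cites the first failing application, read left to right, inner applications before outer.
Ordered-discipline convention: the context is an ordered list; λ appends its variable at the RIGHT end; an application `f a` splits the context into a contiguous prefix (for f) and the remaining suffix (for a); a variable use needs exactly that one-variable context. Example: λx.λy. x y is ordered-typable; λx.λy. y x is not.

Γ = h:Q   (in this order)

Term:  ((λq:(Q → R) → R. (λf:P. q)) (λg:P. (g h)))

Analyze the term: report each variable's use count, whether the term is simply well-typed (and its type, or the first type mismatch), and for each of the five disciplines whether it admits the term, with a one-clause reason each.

variable uses: h=1, q [bound]=1, f [bound]=0, g [bound]=1
uses in reading order: q, g, h
typing: ill-typed: non-arrow in function slot: P
ordered: ✗, a type mismatch blocks all five
linear: ✗, the type mismatch rejects it
affine: ✗, not simply typable
relevant: ✗, fails simple typing
unrestricted: ✗, a type mismatch blocks all five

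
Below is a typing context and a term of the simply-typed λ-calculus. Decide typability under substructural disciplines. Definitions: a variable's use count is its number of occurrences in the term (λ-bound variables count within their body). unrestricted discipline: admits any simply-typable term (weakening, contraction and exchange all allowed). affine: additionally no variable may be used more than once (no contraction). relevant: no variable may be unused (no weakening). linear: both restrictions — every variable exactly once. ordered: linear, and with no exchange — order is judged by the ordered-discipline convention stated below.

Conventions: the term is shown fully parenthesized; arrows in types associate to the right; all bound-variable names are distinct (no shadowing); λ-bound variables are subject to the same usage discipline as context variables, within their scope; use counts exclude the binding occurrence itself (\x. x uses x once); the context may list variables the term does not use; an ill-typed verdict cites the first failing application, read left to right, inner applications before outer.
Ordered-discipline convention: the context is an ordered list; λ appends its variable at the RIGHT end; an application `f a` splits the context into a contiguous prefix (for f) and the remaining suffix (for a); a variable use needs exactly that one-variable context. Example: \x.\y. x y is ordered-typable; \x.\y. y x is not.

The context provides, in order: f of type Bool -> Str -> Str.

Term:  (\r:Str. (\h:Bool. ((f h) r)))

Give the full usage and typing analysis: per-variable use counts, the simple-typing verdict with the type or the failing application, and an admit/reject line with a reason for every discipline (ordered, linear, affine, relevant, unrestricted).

usage: f: 1, r (λ-bound): 1, h (λ-bound): 1
use order (left to right): f, h, r
typing: the term checks, with type Str -> Bool -> Str
ordered: ✗, use order f, h, r needs exchange
linear: ✓, single use per variable (f, r, h)
affine: ✓, at most one use each (f, r, h)
relevant: ✓, at least one use each (f, r, h)
unrestricted: ✓, simply typable at Str -> Bool -> Str; W, C, E all held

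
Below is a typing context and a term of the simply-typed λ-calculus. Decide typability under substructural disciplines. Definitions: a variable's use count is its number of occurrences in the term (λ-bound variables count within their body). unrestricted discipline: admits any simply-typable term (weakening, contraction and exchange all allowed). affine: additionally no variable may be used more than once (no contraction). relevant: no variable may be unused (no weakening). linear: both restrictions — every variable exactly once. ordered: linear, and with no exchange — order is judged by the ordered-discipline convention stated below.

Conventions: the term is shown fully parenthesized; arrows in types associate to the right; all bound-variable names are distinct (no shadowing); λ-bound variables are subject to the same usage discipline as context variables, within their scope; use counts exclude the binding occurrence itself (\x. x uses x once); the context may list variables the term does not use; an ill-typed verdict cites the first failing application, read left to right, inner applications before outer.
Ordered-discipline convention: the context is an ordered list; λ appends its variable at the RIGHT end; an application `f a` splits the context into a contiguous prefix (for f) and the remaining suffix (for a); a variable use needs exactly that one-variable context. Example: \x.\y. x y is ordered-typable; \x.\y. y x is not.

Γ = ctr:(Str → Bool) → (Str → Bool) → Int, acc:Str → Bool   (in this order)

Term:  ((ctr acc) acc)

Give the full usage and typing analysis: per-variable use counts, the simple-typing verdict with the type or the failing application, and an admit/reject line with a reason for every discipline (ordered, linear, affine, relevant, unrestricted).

usage: ctr=1, acc=2
use order (left to right): ctr, acc, acc
typing: the term checks, with type Int
ordered: ✗, repeated use of acc ×2
linear: ✗, repeated use of acc ×2
affine: ✗, repeated use of acc ×2
relevant: ✓, none of ctr, acc goes unused
unrestricted: ✓, type-checks (Int) and nothing is barred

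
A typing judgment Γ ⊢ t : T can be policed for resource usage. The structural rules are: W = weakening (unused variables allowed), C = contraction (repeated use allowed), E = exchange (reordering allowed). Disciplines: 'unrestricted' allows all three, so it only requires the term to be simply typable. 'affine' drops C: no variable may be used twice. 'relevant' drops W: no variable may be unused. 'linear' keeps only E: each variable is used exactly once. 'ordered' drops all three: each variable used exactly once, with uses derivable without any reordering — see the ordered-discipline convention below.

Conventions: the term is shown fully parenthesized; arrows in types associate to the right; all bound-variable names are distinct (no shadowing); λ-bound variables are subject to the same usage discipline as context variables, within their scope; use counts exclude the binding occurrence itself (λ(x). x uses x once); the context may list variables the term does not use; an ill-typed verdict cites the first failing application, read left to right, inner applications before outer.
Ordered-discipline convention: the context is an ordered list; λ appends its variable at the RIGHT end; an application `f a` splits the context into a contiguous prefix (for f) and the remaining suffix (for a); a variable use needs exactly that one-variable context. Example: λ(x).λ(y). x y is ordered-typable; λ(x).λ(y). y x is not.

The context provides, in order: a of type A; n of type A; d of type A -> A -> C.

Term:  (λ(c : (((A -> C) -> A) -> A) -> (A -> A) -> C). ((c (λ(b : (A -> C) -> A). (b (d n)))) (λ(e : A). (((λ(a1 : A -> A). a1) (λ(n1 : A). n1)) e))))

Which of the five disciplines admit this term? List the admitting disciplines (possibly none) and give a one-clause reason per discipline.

accepted by: affine, unrestricted
usage: a=0, n=1, d=1, c (bound)=1, b (bound)=1, e (bound)=1, a1 (bound)=1, n1 (bound)=1
use order (left to right): c, b, d, n, a1, n1, e
typing: the term checks, with type ((((A -> C) -> A) -> A) -> (A -> A) -> C) -> C
ordered ✗ (needs weakening: a unused)
linear ✗ (needs weakening: a unused)
affine ✓ (at most one use each (a, n, d, c, b, e, a1, n1))
relevant ✗ (needs weakening: a unused)
unrestricted ✓ (type-checks (((((A -> C) -> A) -> A) -> (A -> A) -> C) -> C) and nothing is barred)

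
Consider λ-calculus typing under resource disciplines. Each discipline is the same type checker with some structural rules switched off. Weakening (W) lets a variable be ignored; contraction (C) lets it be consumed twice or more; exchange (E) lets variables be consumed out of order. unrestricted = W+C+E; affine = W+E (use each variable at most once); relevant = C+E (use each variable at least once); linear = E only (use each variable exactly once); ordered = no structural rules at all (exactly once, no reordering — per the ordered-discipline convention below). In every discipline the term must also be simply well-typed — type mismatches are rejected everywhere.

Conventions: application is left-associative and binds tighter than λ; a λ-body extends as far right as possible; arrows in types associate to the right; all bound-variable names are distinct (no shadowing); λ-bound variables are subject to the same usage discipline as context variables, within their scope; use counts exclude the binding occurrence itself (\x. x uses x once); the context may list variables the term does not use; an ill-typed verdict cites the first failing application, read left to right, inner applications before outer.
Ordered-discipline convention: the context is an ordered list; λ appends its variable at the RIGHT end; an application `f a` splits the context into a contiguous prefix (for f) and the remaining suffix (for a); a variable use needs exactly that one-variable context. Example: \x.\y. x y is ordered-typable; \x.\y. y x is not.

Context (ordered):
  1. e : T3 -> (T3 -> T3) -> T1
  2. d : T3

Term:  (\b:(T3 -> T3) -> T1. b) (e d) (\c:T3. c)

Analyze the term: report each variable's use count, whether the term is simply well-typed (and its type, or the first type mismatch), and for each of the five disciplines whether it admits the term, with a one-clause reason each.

use counts: e: 1×; d: 1×; b (λ-bound): 1×; c (λ-bound): 1×
use order (left to right): b, e, d, c
typing: well-typed at T1
ordered: ✓, e, d, b, c: once each, no exchange needed
linear: ✓, single use per variable (e, d, b, c)
affine: ✓, none of e, d, b, c used more than once
relevant: ✓, e, d, b, c: all used, weakening unneeded
unrestricted: ✓, well-typed at T1; no restrictions here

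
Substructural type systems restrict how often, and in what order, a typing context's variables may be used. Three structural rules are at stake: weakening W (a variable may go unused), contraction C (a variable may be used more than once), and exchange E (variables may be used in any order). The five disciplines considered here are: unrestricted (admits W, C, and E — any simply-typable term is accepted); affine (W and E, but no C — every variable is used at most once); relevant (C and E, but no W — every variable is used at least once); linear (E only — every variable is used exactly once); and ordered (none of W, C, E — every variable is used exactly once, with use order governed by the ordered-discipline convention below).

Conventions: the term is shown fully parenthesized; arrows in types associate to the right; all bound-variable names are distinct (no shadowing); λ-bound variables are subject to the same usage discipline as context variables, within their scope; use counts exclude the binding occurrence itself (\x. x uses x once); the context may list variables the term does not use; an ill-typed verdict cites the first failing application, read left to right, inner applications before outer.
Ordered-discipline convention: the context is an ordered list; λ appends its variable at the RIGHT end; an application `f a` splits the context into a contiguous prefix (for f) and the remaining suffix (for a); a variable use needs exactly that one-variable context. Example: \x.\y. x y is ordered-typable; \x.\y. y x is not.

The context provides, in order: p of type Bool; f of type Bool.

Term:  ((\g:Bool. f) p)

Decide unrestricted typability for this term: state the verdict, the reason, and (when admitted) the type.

yes — well-typed at Bool; no restrictions here; term : Bool
counts: p ×1, f ×1, g (λ-bound) ×0
uses in reading order: f, p
typing: well-typed — term : Bool
all disciplines: ordered ✗ | linear ✗ | affine ✓ | relevant ✗ | unrestricted ✓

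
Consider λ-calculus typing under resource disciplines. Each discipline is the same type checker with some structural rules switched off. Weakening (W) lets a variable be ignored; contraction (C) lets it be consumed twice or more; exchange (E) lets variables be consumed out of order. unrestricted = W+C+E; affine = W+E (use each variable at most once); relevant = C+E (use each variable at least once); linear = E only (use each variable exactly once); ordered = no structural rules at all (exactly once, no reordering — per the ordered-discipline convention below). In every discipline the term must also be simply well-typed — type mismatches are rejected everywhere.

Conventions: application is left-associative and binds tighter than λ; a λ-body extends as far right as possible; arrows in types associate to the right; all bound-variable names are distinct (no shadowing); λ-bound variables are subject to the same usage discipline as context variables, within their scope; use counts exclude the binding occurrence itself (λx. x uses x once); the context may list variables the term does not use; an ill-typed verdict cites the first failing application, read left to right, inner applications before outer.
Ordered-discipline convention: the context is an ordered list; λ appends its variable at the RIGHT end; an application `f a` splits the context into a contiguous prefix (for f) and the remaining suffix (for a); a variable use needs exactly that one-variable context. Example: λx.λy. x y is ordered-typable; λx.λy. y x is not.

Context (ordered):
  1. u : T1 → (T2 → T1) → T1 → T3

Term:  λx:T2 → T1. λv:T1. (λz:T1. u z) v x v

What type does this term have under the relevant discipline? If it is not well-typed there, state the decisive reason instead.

term : (T2 → T1) → T1 → T3
usage: u=1; x (λ-bound)=1; v (λ-bound)=2; z (λ-bound)=1
order of uses: u, z, v, x, v
typing: well-typed at (T2 → T1) → T1 → T3
summary: ordered ✗, linear ✗, affine ✗, relevant ✓, unrestricted ✓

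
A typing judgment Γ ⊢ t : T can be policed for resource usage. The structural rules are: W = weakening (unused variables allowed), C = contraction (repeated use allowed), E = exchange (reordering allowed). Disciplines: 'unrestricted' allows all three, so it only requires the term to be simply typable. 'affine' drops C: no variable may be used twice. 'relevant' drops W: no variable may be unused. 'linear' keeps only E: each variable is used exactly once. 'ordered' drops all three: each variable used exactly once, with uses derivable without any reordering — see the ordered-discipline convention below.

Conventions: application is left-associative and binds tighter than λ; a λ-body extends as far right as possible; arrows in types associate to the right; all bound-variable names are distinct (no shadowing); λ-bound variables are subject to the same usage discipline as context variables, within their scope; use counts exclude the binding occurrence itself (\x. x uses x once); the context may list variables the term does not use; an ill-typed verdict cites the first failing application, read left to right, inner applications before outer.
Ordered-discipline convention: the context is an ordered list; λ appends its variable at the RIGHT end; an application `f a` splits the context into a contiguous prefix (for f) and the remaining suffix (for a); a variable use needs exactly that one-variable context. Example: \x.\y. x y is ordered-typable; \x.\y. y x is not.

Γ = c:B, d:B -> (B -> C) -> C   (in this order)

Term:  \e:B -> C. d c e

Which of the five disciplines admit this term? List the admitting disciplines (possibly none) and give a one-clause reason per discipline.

accepted by: linear, affine, relevant, unrestricted
usage: c ×1; d ×1; e (λ-bound) ×1
use order (left to right): d, c, e
typing: the term checks, with type (B -> C) -> C
ordered: ✗ — no contiguous prefix/suffix split fits d, c, e
linear: ✓ — single use per variable (c, d, e)
affine: ✓ — none of c, d, e used more than once
relevant: ✓ — c, d, e: all used, weakening unneeded
unrestricted: ✓ — well-typed at (B -> C) -> C; no restrictions here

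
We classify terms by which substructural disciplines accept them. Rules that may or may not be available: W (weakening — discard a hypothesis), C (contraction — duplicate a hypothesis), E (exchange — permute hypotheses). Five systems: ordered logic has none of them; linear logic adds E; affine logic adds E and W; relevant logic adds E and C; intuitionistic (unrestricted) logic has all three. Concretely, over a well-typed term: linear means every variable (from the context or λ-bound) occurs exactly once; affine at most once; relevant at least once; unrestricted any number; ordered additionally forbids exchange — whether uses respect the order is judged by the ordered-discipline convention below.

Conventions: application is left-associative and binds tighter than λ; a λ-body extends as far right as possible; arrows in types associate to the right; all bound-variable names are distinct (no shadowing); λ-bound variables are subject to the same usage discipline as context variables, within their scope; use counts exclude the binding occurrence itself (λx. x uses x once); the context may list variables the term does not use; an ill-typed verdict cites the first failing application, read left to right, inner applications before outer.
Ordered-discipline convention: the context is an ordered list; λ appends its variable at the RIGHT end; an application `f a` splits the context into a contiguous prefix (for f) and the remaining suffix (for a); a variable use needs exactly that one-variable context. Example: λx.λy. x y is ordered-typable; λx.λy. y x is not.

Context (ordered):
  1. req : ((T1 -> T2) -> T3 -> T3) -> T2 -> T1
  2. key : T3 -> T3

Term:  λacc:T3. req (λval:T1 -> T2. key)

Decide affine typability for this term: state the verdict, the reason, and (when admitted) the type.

yes — no duplicate uses among req, key, acc, val; term : T3 -> T2 -> T1
variable uses: req ×1, key ×1, acc (λ-bound) ×0, val (λ-bound) ×0
left-to-right use order: req, key
typing: well-typed — term : T3 -> T2 -> T1
across the five disciplines: ordered ✗, linear ✗, affine ✓, relevant ✗, unrestricted ✓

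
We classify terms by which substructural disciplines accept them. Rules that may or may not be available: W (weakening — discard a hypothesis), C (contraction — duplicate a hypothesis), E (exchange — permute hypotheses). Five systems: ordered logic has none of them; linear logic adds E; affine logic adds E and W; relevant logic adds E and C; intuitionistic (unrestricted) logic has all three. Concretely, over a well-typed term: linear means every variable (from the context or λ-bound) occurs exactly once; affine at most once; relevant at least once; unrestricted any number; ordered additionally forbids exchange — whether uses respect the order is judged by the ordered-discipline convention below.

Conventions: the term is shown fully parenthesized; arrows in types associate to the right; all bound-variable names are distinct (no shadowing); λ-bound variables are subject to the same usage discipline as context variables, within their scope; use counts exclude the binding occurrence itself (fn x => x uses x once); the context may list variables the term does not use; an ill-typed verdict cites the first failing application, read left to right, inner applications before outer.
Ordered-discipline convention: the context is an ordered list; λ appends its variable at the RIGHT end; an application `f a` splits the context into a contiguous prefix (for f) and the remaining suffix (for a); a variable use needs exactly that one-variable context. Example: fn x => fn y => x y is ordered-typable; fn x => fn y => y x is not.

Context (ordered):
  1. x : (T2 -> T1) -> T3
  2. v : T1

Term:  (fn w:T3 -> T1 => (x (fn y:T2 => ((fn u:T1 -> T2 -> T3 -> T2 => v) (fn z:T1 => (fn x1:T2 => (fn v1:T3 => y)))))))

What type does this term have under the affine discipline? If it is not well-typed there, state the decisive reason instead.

term : (T3 -> T1) -> T3
variable uses: x: 1×; v: 1×; w [bound]: 0×; y [bound]: 1×; u [bound]: 0×; z [bound]: 0×; x1 [bound]: 0×; v1 [bound]: 0×
left-to-right use order: x, v, y
typing: well-typed — term : (T3 -> T1) -> T3
per-discipline verdicts: ordered ✗ | linear ✗ | affine ✓ | relevant ✗ | unrestricted ✓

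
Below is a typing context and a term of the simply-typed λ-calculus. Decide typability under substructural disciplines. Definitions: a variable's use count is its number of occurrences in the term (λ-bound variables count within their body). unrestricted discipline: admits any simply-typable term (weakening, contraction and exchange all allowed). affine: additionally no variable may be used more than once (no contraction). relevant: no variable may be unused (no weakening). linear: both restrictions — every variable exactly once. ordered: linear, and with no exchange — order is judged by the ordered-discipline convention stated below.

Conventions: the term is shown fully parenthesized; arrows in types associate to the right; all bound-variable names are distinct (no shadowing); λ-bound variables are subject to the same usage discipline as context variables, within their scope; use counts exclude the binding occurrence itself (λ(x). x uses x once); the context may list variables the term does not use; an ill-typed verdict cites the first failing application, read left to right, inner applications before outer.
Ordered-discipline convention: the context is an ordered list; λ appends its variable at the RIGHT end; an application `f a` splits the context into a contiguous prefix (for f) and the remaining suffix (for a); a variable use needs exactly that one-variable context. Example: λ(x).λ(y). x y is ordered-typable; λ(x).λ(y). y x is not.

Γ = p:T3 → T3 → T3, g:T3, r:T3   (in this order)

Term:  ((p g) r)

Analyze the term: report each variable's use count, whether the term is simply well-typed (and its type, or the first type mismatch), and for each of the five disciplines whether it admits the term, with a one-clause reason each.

counts: p=1, g=1, r=1
use order (left to right): p, g, r
typing: well-typed — term : T3
ordered ✓ (p, g, r once each; derivable with no W/C/E)
linear ✓ (p, g, r: one use apiece)
affine ✓ (p, g, r: no repeats, contraction unneeded)
relevant ✓ (at least one use each (p, g, r))
unrestricted ✓ (type-checks (T3) and nothing is barred)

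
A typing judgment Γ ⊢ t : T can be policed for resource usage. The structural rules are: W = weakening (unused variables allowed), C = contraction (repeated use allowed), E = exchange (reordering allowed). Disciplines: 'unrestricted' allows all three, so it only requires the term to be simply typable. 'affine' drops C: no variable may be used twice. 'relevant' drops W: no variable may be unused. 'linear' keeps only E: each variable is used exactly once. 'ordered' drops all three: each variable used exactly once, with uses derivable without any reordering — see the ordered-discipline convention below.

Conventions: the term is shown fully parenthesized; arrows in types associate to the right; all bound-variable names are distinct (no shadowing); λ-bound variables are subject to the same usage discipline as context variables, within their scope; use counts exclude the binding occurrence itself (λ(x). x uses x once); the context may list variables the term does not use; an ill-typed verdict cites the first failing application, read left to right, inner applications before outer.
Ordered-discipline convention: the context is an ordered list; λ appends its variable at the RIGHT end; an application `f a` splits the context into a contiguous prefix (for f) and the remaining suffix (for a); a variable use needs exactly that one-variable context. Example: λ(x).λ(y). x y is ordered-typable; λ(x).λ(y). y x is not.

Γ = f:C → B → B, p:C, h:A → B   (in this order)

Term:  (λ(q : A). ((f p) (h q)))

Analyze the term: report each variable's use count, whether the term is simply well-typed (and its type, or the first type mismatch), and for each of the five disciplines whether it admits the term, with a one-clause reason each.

usage: f: 1×; p: 1×; h: 1×; q (λ-bound): 1×
left-to-right use order: f, p, h, q
typing: well-typed — term : A → B
ordered ✓ (f, p, h, q once each; derivable with no W/C/E)
linear ✓ (exactly-once usage across f, p, h, q)
affine ✓ (f, p, h, q: no repeats, contraction unneeded)
relevant ✓ (f, p, h, q: all used, weakening unneeded)
unrestricted ✓ (simply typable at A → B; W, C, E all held)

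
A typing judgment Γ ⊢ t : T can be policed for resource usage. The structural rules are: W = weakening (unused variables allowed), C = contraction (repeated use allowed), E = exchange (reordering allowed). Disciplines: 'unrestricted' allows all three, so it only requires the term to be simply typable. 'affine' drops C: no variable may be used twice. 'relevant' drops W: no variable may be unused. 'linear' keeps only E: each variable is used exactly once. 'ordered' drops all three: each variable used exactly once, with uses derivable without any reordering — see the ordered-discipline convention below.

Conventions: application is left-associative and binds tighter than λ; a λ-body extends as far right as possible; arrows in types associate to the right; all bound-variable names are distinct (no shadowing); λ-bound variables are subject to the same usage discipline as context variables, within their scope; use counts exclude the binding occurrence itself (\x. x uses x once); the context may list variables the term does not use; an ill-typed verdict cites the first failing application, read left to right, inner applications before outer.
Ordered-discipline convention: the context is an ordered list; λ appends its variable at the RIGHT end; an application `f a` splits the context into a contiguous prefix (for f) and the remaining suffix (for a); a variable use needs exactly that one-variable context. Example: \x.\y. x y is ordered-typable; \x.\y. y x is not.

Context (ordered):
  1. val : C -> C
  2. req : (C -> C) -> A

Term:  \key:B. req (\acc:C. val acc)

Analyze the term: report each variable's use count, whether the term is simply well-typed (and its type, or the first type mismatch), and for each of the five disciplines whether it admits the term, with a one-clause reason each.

use counts: val=1; req=1; key [bound]=0; acc [bound]=1
use order (left to right): req, val, acc
typing: ✓ — B -> A
ordered: ✗, needs weakening: key unused
linear: ✗, needs weakening: key unused
affine: ✓, val, req, key, acc: no repeats, contraction unneeded
relevant: ✗, needs weakening: key unused
unrestricted: ✓, typability at B -> A is all that's needed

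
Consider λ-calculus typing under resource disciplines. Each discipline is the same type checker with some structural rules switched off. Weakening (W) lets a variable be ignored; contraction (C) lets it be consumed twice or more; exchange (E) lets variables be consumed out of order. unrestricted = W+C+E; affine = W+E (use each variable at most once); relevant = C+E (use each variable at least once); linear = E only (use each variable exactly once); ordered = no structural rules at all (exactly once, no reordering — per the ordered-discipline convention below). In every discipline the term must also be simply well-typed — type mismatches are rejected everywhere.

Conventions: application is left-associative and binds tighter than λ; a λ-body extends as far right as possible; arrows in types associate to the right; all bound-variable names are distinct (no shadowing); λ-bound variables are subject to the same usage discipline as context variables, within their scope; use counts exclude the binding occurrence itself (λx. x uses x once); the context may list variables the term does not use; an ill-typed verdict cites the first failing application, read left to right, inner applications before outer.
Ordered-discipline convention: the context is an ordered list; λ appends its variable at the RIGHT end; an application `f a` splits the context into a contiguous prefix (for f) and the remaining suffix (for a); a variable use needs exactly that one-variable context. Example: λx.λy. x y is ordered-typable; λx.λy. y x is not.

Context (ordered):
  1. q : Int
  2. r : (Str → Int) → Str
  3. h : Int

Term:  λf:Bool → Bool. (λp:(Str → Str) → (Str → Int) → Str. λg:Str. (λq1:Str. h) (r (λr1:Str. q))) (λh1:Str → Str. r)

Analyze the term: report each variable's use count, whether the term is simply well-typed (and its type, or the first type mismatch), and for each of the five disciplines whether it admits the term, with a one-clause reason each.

counts: q: 1; r: 2; h: 1; f [bound]: 0; p [bound]: 0; g [bound]: 0; q1 [bound]: 0; r1 [bound]: 0; h1 [bound]: 0
uses in reading order: h, r, q, r
typing: well-typed — term : (Bool → Bool) → Str → Int
ordered ✗ (repeated use of r ×2; needs weakening: f, p, g, q1, r1, h1 unused)
linear ✗ (repeated use of r ×2; needs weakening: f, p, g, q1, r1, h1 unused)
affine ✗ (repeated use of r ×2)
relevant ✗ (needs weakening: f, p, g, q1, r1, h1 unused)
unrestricted ✓ (type-checks ((Bool → Bool) → Str → Int) and nothing is barred)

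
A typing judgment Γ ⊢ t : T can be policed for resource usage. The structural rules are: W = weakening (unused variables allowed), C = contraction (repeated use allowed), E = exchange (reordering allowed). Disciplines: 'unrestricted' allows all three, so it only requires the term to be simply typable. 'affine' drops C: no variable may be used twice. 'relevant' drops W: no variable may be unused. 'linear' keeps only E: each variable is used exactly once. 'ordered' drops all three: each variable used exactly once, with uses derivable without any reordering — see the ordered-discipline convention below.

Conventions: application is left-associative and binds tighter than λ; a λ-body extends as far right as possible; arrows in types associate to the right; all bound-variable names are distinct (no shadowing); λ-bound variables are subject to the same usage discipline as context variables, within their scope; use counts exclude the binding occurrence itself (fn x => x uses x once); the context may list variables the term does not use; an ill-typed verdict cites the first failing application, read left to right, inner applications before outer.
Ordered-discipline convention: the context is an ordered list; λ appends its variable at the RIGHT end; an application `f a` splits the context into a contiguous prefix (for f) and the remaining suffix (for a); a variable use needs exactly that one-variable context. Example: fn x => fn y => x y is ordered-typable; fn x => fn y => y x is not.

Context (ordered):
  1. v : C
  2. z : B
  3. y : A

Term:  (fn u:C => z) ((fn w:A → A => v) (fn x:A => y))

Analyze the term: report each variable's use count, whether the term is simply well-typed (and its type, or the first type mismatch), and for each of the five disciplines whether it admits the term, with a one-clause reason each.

usage: v: 1, z: 1, y: 1, u [bound]: 0, w [bound]: 0, x [bound]: 0
use order (left to right): z, v, y
typing: well-typed at B
ordered: ✗ — u, w, x never used (weakening)
linear: ✗ — u, w, x never used (weakening)
affine: ✓ — none of v, z, y, u, w, x used more than once
relevant: ✗ — u, w, x never used (weakening)
unrestricted: ✓ — simply typable at B; W, C, E all held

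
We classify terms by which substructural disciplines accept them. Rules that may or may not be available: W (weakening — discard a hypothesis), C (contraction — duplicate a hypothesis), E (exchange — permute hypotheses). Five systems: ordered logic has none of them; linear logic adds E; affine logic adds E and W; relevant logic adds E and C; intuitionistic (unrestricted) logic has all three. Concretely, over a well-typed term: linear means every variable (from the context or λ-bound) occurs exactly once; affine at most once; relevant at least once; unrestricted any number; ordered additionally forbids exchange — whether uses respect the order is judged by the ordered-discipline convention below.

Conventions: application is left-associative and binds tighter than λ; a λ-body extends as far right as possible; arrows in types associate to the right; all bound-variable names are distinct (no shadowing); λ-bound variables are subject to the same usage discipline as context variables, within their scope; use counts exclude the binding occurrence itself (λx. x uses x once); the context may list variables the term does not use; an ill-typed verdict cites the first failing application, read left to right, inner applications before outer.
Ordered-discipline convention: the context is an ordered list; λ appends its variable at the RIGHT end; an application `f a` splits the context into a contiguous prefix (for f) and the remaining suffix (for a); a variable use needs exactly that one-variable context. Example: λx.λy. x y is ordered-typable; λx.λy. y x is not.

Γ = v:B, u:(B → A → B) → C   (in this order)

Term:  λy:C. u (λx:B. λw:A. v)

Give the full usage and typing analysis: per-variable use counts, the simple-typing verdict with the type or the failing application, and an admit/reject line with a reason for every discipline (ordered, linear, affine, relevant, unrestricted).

variable uses: v: 1×, u: 1×, y (bound): 0×, x (bound): 0×, w (bound): 0×
uses in reading order: u, v
typing: ✓ — C → C
ordered: ✗, unused: y, x, w — weakening required
linear: ✗, unused: y, x, w — weakening required
affine: ✓, no duplicate uses among v, u, y, x, w
relevant: ✗, unused: y, x, w — weakening required
unrestricted: ✓, typability at C → C is all that's needed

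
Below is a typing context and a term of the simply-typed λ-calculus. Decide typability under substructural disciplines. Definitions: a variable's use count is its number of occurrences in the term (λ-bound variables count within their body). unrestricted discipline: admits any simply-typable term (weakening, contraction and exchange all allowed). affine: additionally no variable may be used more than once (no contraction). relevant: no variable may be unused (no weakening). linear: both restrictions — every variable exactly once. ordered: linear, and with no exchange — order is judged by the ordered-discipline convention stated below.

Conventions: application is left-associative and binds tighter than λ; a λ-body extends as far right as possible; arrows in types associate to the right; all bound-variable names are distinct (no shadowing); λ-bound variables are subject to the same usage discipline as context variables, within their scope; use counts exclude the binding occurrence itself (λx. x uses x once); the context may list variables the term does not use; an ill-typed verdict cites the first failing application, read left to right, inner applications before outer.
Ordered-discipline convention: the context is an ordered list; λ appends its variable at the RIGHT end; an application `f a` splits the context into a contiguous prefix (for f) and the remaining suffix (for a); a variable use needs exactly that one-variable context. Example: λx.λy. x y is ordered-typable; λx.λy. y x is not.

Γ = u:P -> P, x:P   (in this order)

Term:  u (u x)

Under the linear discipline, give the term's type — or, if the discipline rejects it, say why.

not well-typed under linear — needs contraction — u ×2
use counts: u: 2×, x: 1×
uses in reading order: u, u, x
typing: ✓ — P
summary: ordered ✗; linear ✗; affine ✗; relevant ✓; unrestricted ✓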